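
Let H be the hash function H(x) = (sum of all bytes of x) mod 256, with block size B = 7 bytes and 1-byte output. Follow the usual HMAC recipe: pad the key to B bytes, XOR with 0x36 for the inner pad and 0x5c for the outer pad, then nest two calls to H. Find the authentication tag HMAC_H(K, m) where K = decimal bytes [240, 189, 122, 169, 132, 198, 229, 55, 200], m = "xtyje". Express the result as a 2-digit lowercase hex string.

Key decimal bytes [240, 189, 122, 169, 132, 198, 229, 55, 200] = f0 bd 7a a9 84 c6 e5 37 c8 is 9 bytes > B = 7, so hash it first: H(key) = fe, then zero-pad to 7 bytes: K' = fe 00 00 00 00 00 00.
K' ⊕ ipad = c8 36 36 36 36 36 36.  K' ⊕ opad = a2 5c 5c 5c 5c 5c 5c.
Inner input = (K'⊕ipad) ∥ m = c8 36 36 36 36 36 36 ∥ 78 74 79 6a 65.
Inner hash: sum = 200+54+54+54+54+54+54+120+116+121+106+101 = 1088; mod 256 = 64 → 40.
Outer input = (K'⊕opad) ∥ inner = a2 5c 5c 5c 5c 5c 5c ∥ 40.
Outer hash (tag): sum = 162+92+92+92+92+92+92+64 = 778; mod 256 = 10 → 0a.

0a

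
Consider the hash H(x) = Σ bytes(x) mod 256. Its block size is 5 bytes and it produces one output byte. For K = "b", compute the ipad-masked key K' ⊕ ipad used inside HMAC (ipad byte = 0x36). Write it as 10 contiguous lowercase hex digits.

5436363636

Key "b" = 62 is 1 byte ≤ B = 5; zero-pad to 5 bytes: K' = 62 00 00 00 00.
XOR each byte with 0x36: 62⊕36=54, 00⊕36=36, 00⊕36=36, 00⊕36=36, 00⊕36=36.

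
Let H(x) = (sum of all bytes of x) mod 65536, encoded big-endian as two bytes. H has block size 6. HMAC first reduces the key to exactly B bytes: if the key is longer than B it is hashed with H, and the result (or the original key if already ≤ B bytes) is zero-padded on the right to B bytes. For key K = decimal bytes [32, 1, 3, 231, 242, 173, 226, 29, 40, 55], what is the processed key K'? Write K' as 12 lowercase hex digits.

|K| = 10 > B = 6, so first hash the key.
H(K): sum = 32+1+3+231+242+173+226+29+40+55 = 1032 → 04 08.
Zero-pad H(K) = 04 08 to 6 bytes: K' = 04 08 00 00 00 00.

040800000000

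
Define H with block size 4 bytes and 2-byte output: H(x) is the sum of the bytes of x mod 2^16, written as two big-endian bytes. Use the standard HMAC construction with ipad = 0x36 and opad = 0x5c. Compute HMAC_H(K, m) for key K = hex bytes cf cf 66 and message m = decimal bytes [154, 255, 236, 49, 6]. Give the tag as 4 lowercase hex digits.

Key hex bytes cf cf 66 is 3 bytes ≤ B = 4; zero-pad to 4 bytes: K' = cf cf 66 00.
K' ⊕ ipad = f9 f9 50 36.  K' ⊕ opad = 93 93 3a 5c.
Inner input = (K'⊕ipad) ∥ m = f9 f9 50 36 ∥ 9a ff ec 31 06.
Inner hash: sum = 249+249+80+54+154+255+236+49+6 = 1332 → 05 34.
Outer input = (K'⊕opad) ∥ inner = 93 93 3a 5c ∥ 05 34.
Outer hash (tag): sum = 147+147+58+92+5+52 = 501 → 01 f5.

01f5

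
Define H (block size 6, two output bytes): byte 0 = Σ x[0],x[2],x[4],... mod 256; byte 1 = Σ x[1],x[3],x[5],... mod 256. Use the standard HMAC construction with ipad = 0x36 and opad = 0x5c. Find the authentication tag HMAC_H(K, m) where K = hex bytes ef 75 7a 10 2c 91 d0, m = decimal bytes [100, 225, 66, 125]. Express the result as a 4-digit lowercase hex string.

Key hex bytes ef 75 7a 10 2c 91 d0 is 7 bytes > B = 6, so hash it first: H(key) = 65 16, then zero-pad to 6 bytes: K' = 65 16 00 00 00 00.
K' ⊕ ipad = 53 20 36 36 36 36.  K' ⊕ opad = 39 4a 5c 5c 5c 5c.
Inner input = (K'⊕ipad) ∥ m = 53 20 36 36 36 36 ∥ 64 e1 42 7d.
Inner hash: even-index sum = 357 mod 256 = 101; odd-index sum = 490 mod 256 = 234 → 65 ea.
Outer input = (K'⊕opad) ∥ inner = 39 4a 5c 5c 5c 5c ∥ 65 ea.
Outer hash (tag): even-index sum = 342 mod 256 = 86; odd-index sum = 492 mod 256 = 236 → 56 ec.

56ec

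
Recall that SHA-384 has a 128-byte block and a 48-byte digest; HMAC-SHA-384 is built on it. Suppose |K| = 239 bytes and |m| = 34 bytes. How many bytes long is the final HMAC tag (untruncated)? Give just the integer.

The tag is one SHA-384 digest: 48 bytes.

48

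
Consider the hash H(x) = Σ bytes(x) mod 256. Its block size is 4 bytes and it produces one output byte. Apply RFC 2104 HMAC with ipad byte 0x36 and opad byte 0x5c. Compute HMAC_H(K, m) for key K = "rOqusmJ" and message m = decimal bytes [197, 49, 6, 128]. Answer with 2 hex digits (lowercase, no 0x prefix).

a6

Key "rOqusmJ" = 72 4f 71 75 73 6d 4a is 7 bytes > B = 4, so hash it first: H(key) = d1, then zero-pad to 4 bytes: K' = d1 00 00 00.
K' ⊕ ipad = e7 36 36 36.  K' ⊕ opad = 8d 5c 5c 5c.
Inner input = (K'⊕ipad) ∥ m = e7 36 36 36 ∥ c5 31 06 80.
Inner hash: sum = 231+54+54+54+197+49+6+128 = 773; mod 256 = 5 → 05.
Outer input = (K'⊕opad) ∥ inner = 8d 5c 5c 5c ∥ 05.
Outer hash (tag): sum = 141+92+92+92+5 = 422; mod 256 = 166 → a6.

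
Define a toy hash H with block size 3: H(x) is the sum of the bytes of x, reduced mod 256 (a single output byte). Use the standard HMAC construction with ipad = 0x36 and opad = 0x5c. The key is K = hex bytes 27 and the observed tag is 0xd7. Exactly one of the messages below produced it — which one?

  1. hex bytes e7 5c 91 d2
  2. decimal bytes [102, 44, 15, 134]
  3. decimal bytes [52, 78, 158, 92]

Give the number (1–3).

Key hex bytes 27 is 1 byte ≤ B = 3; zero-pad to 3 bytes: K' = 27 00 00.
K' ⊕ ipad = 11 36 36; K' ⊕ opad = 7b 5c 5c.
m1: inner = H(11 36 36 e7 5c 91 d2) = 23; tag = H(7b 5c 5c 23) = 56
m2: inner = H(11 36 36 66 2c 0f 86) = a4; tag = H(7b 5c 5c a4) = d7 ← matches
m3: inner = H(11 36 36 34 4e 9e 5c) = f9; tag = H(7b 5c 5c f9) = 2c

2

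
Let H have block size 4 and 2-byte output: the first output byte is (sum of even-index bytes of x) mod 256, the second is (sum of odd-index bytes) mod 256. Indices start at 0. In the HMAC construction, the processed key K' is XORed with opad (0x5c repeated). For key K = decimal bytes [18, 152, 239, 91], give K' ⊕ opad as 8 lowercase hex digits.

4ec4b307

Key decimal bytes [18, 152, 239, 91] = 12 98 ef 5b is exactly B = 4 bytes: K' = 12 98 ef 5b.
XOR each byte with 0x5c: 12⊕5c=4e, 98⊕5c=c4, ef⊕5c=b3, 5b⊕5c=07.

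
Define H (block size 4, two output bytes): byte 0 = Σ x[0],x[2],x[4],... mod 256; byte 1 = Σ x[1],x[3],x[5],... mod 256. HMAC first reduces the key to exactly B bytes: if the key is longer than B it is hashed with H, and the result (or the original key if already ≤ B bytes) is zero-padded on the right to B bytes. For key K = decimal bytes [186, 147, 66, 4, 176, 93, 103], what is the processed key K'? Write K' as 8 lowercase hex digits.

|K| = 7 > B = 4, so first hash the key.
H(K): even-index sum = 531 mod 256 = 19; odd-index sum = 244 mod 256 = 244 → 13 f4.
Zero-pad H(K) = 13 f4 to 4 bytes: K' = 13 f4 00 00.

13f40000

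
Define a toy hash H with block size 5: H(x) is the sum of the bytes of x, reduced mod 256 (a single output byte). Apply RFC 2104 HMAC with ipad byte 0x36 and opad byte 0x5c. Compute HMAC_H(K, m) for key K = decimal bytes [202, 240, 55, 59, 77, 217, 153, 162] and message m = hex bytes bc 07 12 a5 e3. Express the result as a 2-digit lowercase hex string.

31

Key decimal bytes [202, 240, 55, 59, 77, 217, 153, 162] = ca f0 37 3b 4d d9 99 a2 is 8 bytes > B = 5, so hash it first: H(key) = 8d, then zero-pad to 5 bytes: K' = 8d 00 00 00 00.
K' ⊕ ipad = bb 36 36 36 36.  K' ⊕ opad = d1 5c 5c 5c 5c.
Inner input = (K'⊕ipad) ∥ m = bb 36 36 36 36 ∥ bc 07 12 a5 e3.
Inner hash: sum = 187+54+54+54+54+188+7+18+165+227 = 1008; mod 256 = 240 → f0.
Outer input = (K'⊕opad) ∥ inner = d1 5c 5c 5c 5c ∥ f0.
Outer hash (tag): sum = 209+92+92+92+92+240 = 817; mod 256 = 49 → 31.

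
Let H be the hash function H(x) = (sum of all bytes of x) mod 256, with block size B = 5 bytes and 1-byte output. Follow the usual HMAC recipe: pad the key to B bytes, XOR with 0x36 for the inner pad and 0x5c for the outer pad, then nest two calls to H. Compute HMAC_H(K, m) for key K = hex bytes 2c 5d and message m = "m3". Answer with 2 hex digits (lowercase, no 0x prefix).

4c

Key hex bytes 2c 5d is 2 bytes ≤ B = 5; zero-pad to 5 bytes: K' = 2c 5d 00 00 00.
K' ⊕ ipad = 1a 6b 36 36 36.  K' ⊕ opad = 70 01 5c 5c 5c.
Inner input = (K'⊕ipad) ∥ m = 1a 6b 36 36 36 ∥ 6d 33.
Inner hash: sum = 26+107+54+54+54+109+51 = 455; mod 256 = 199 → c7.
Outer input = (K'⊕opad) ∥ inner = 70 01 5c 5c 5c ∥ c7.
Outer hash (tag): sum = 112+1+92+92+92+199 = 588; mod 256 = 76 → 4c.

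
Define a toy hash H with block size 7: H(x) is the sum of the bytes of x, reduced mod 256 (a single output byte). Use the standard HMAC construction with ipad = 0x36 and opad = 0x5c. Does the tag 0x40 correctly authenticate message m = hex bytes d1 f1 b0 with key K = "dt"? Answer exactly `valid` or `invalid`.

Key "dt" = 64 74 is 2 bytes ≤ B = 7; zero-pad to 7 bytes: K' = 64 74 00 00 00 00 00.
K' ⊕ ipad = 52 42 36 36 36 36 36; K' ⊕ opad = 38 28 5c 5c 5c 5c 5c.
Inner hash: sum = 82+66+54+54+54+54+54+209+241+176 = 1044; mod 256 = 20 → 14.
Outer hash (recomputed tag): sum = 56+40+92+92+92+92+92+20 = 576; mod 256 = 64 → 40.
Recomputed tag = 40; claimed = 40 → match.

valid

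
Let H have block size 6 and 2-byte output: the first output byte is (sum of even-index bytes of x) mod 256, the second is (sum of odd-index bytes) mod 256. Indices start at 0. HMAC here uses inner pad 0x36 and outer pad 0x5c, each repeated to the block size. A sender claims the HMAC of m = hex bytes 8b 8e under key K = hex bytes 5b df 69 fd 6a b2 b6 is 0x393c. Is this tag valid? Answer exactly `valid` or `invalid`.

Key hex bytes 5b df 69 fd 6a b2 b6 is 7 bytes > B = 6, so hash it first: H(key) = e4 8e, then zero-pad to 6 bytes: K' = e4 8e 00 00 00 00.
K' ⊕ ipad = d2 b8 36 36 36 36; K' ⊕ opad = b8 d2 5c 5c 5c 5c.
Inner hash: even-index sum = 457 mod 256 = 201; odd-index sum = 434 mod 256 = 178 → c9 b2.
Outer hash (recomputed tag): even-index sum = 569 mod 256 = 57; odd-index sum = 572 mod 256 = 60 → 39 3c.
Recomputed tag = 393c; claimed = 393c → match.

valid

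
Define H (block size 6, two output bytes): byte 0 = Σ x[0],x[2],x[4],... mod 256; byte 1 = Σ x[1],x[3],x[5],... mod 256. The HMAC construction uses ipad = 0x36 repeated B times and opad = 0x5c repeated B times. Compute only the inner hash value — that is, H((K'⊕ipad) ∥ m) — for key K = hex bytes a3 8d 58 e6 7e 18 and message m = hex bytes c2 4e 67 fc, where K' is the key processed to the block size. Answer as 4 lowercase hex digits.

7403

Key hex bytes a3 8d 58 e6 7e 18 is exactly B = 6 bytes: K' = a3 8d 58 e6 7e 18.
K' ⊕ ipad = 95 bb 6e d0 48 2e.
Inner input = 95 bb 6e d0 48 2e ∥ c2 4e 67 fc.
Inner hash: even-index sum = 628 mod 256 = 116; odd-index sum = 771 mod 256 = 3 → 74 03.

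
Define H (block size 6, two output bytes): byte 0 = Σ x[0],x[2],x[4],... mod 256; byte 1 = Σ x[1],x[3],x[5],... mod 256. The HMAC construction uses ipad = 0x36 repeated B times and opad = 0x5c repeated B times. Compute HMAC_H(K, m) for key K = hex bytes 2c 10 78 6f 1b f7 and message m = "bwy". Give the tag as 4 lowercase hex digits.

Key hex bytes 2c 10 78 6f 1b f7 is exactly B = 6 bytes: K' = 2c 10 78 6f 1b f7.
K' ⊕ ipad = 1a 26 4e 59 2d c1.  K' ⊕ opad = 70 4c 24 33 47 ab.
Inner input = (K'⊕ipad) ∥ m = 1a 26 4e 59 2d c1 ∥ 62 77 79.
Inner hash: even-index sum = 368 mod 256 = 112; odd-index sum = 439 mod 256 = 183 → 70 b7.
Outer input = (K'⊕opad) ∥ inner = 70 4c 24 33 47 ab ∥ 70 b7.
Outer hash (tag): even-index sum = 331 mod 256 = 75; odd-index sum = 481 mod 256 = 225 → 4b e1.

4be1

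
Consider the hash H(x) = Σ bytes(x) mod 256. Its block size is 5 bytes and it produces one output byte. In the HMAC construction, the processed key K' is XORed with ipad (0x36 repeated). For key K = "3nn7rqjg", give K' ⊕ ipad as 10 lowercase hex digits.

Key "3nn7rqjg" = 33 6e 6e 37 72 71 6a 67 is 8 bytes > B = 5, so hash it first: H(key) = fa, then zero-pad to 5 bytes: K' = fa 00 00 00 00.
XOR each byte with 0x36: fa⊕36=cc, 00⊕36=36, 00⊕36=36, 00⊕36=36, 00⊕36=36.

cc36363636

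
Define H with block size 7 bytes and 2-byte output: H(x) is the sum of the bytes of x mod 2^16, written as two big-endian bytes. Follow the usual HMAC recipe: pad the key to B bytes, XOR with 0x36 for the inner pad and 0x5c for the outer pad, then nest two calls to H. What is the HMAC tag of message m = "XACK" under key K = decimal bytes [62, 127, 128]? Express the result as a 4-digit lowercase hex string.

Key decimal bytes [62, 127, 128] = 3e 7f 80 is 3 bytes ≤ B = 7; zero-pad to 7 bytes: K' = 3e 7f 80 00 00 00 00.
K' ⊕ ipad = 08 49 b6 36 36 36 36.  K' ⊕ opad = 62 23 dc 5c 5c 5c 5c.
Inner input = (K'⊕ipad) ∥ m = 08 49 b6 36 36 36 36 ∥ 58 41 43 4b.
Inner hash: sum = 8+73+182+54+54+54+54+88+65+67+75 = 774 → 03 06.
Outer input = (K'⊕opad) ∥ inner = 62 23 dc 5c 5c 5c 5c ∥ 03 06.
Outer hash (tag): sum = 98+35+220+92+92+92+92+3+6 = 730 → 02 da.

02da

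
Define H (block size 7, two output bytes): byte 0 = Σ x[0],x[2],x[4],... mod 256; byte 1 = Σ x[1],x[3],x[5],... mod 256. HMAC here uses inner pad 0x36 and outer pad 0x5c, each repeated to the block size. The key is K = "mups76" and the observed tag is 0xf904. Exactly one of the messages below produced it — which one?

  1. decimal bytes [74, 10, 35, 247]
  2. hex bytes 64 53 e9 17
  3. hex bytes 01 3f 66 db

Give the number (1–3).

2

Key "mups76" = 6d 75 70 73 37 36 is 6 bytes ≤ B = 7; zero-pad to 7 bytes: K' = 6d 75 70 73 37 36 00.
K' ⊕ ipad = 5b 43 46 45 01 00 36; K' ⊕ opad = 31 29 2c 2f 6b 6a 5c.
m1: inner = H(5b 43 46 45 01 00 36 4a 0a 23 f7) = d9 f5; tag = H(31 29 2c 2f 6b 6a 5c d9 f5) = 199b
m2: inner = H(5b 43 46 45 01 00 36 64 53 e9 17) = 42 d5; tag = H(31 29 2c 2f 6b 6a 5c 42 d5) = f904 ← matches
m3: inner = H(5b 43 46 45 01 00 36 01 3f 66 db) = f2 ef; tag = H(31 29 2c 2f 6b 6a 5c f2 ef) = 13b4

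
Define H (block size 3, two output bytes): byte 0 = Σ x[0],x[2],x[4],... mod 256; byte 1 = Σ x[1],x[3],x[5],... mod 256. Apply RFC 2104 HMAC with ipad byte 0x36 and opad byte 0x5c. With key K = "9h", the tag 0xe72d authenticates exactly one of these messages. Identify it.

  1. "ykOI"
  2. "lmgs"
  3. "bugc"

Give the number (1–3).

Key "9h" = 39 68 is 2 bytes ≤ B = 3; zero-pad to 3 bytes: K' = 39 68 00.
K' ⊕ ipad = 0f 5e 36; K' ⊕ opad = 65 34 5c.
m1: inner = H(0f 5e 36 79 6b 4f 49) = f9 26; tag = H(65 34 5c f9 26) = e72d ← matches
m2: inner = H(0f 5e 36 6c 6d 67 73) = 25 31; tag = H(65 34 5c 25 31) = f259
m3: inner = H(0f 5e 36 62 75 67 63) = 1d 27; tag = H(65 34 5c 1d 27) = e851

1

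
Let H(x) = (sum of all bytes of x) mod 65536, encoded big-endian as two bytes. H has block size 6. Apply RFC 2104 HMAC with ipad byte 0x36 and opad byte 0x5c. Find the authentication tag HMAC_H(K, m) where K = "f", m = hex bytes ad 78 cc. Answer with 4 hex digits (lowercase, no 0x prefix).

Key "f" = 66 is 1 byte ≤ B = 6; zero-pad to 6 bytes: K' = 66 00 00 00 00 00.
K' ⊕ ipad = 50 36 36 36 36 36.  K' ⊕ opad = 3a 5c 5c 5c 5c 5c.
Inner input = (K'⊕ipad) ∥ m = 50 36 36 36 36 36 ∥ ad 78 cc.
Inner hash: sum = 80+54+54+54+54+54+173+120+204 = 847 → 03 4f.
Outer input = (K'⊕opad) ∥ inner = 3a 5c 5c 5c 5c 5c ∥ 03 4f.
Outer hash (tag): sum = 58+92+92+92+92+92+3+79 = 600 → 02 58.

0258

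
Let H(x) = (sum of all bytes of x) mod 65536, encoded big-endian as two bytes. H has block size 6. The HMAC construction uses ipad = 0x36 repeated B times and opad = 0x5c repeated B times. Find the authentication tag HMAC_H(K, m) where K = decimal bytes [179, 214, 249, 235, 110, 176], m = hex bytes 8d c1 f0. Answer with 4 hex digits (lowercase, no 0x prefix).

0426

Key decimal bytes [179, 214, 249, 235, 110, 176] = b3 d6 f9 eb 6e b0 is exactly B = 6 bytes: K' = b3 d6 f9 eb 6e b0.
K' ⊕ ipad = 85 e0 cf dd 58 86.  K' ⊕ opad = ef 8a a5 b7 32 ec.
Inner input = (K'⊕ipad) ∥ m = 85 e0 cf dd 58 86 ∥ 8d c1 f0.
Inner hash: sum = 133+224+207+221+88+134+141+193+240 = 1581 → 06 2d.
Outer input = (K'⊕opad) ∥ inner = ef 8a a5 b7 32 ec ∥ 06 2d.
Outer hash (tag): sum = 239+138+165+183+50+236+6+45 = 1062 → 04 26.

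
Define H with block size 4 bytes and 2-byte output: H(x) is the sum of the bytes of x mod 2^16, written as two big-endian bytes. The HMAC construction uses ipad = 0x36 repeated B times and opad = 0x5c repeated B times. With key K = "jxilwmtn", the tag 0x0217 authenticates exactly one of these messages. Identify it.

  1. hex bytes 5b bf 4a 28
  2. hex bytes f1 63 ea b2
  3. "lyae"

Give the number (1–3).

2

Key "jxilwmtn" = 6a 78 69 6c 77 6d 74 6e is 8 bytes > B = 4, so hash it first: H(key) = 03 7d, then zero-pad to 4 bytes: K' = 03 7d 00 00.
K' ⊕ ipad = 35 4b 36 36; K' ⊕ opad = 5f 21 5c 5c.
m1: inner = H(35 4b 36 36 5b bf 4a 28) = 02 78; tag = H(5f 21 5c 5c 02 78) = 01b2
m2: inner = H(35 4b 36 36 f1 63 ea b2) = 03 dc; tag = H(5f 21 5c 5c 03 dc) = 0217 ← matches
m3: inner = H(35 4b 36 36 6c 79 61 65) = 02 97; tag = H(5f 21 5c 5c 02 97) = 01d1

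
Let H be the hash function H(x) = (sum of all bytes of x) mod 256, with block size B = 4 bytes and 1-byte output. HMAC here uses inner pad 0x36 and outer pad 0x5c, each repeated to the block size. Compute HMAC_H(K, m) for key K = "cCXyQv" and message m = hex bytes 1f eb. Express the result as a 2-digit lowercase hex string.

Key "cCXyQv" = 63 43 58 79 51 76 is 6 bytes > B = 4, so hash it first: H(key) = 3e, then zero-pad to 4 bytes: K' = 3e 00 00 00.
K' ⊕ ipad = 08 36 36 36.  K' ⊕ opad = 62 5c 5c 5c.
Inner input = (K'⊕ipad) ∥ m = 08 36 36 36 ∥ 1f eb.
Inner hash: sum = 8+54+54+54+31+235 = 436; mod 256 = 180 → b4.
Outer input = (K'⊕opad) ∥ inner = 62 5c 5c 5c ∥ b4.
Outer hash (tag): sum = 98+92+92+92+180 = 554; mod 256 = 42 → 2a.

2a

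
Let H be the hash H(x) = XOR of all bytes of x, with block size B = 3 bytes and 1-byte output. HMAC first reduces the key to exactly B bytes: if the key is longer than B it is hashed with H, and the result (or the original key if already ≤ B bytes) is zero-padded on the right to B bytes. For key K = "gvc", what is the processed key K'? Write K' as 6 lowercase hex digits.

677663

Key "gvc" = 67 76 63 is exactly B = 3 bytes: K' = 67 76 63.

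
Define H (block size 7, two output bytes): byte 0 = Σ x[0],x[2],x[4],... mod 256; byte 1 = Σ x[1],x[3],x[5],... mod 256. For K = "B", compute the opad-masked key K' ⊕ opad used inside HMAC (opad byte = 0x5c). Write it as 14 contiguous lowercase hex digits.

1e5c5c5c5c5c5c

Key "B" = 42 is 1 byte ≤ B = 7; zero-pad to 7 bytes: K' = 42 00 00 00 00 00 00.
XOR each byte with 0x5c: 42⊕5c=1e, 00⊕5c=5c, 00⊕5c=5c, 00⊕5c=5c, 00⊕5c=5c, 00⊕5c=5c, 00⊕5c=5c.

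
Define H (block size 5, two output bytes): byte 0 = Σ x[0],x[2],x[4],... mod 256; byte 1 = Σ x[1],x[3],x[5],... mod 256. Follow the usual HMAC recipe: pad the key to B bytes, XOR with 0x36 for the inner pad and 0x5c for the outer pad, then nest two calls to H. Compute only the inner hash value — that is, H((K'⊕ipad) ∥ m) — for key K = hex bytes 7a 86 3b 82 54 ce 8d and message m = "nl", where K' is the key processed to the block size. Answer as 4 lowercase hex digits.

7884

Key hex bytes 7a 86 3b 82 54 ce 8d is 7 bytes > B = 5, so hash it first: H(key) = 96 d6, then zero-pad to 5 bytes: K' = 96 d6 00 00 00.
K' ⊕ ipad = a0 e0 36 36 36.
Inner input = a0 e0 36 36 36 ∥ 6e 6c.
Inner hash: even-index sum = 376 mod 256 = 120; odd-index sum = 388 mod 256 = 132 → 78 84.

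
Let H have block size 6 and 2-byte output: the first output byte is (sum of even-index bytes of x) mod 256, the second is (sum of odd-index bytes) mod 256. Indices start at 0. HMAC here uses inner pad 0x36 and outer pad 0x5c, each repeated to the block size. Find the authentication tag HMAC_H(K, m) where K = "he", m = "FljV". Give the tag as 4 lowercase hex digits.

Key "he" = 68 65 is 2 bytes ≤ B = 6; zero-pad to 6 bytes: K' = 68 65 00 00 00 00.
K' ⊕ ipad = 5e 53 36 36 36 36.  K' ⊕ opad = 34 39 5c 5c 5c 5c.
Inner input = (K'⊕ipad) ∥ m = 5e 53 36 36 36 36 ∥ 46 6c 6a 56.
Inner hash: even-index sum = 378 mod 256 = 122; odd-index sum = 385 mod 256 = 129 → 7a 81.
Outer input = (K'⊕opad) ∥ inner = 34 39 5c 5c 5c 5c ∥ 7a 81.
Outer hash (tag): even-index sum = 358 mod 256 = 102; odd-index sum = 370 mod 256 = 114 → 66 72.

6672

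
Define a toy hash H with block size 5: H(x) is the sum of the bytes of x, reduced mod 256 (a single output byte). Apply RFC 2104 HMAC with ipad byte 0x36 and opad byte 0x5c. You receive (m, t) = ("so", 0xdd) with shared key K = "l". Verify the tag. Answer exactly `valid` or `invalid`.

Key "l" = 6c is 1 byte ≤ B = 5; zero-pad to 5 bytes: K' = 6c 00 00 00 00.
K' ⊕ ipad = 5a 36 36 36 36; K' ⊕ opad = 30 5c 5c 5c 5c.
Inner hash: sum = 90+54+54+54+54+115+111 = 532; mod 256 = 20 → 14.
Outer hash (recomputed tag): sum = 48+92+92+92+92+20 = 436; mod 256 = 180 → b4.
Recomputed tag = b4; claimed = dd → mismatch.

invalid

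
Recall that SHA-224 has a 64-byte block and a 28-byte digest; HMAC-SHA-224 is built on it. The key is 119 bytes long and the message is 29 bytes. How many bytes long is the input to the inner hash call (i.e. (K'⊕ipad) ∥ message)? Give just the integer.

Key is 119 > 64 bytes, so it is hashed to 28 bytes then zero-padded to 64: |K'| = 64.
Inner input = (K'⊕ipad) ∥ m → 64 + 29 = 93 bytes.

93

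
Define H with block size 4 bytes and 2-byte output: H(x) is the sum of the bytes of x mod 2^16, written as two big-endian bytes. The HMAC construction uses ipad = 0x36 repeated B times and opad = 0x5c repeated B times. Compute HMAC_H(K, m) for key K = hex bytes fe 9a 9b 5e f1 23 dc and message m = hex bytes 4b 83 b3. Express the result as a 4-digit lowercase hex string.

02c5

Key hex bytes fe 9a 9b 5e f1 23 dc is 7 bytes > B = 4, so hash it first: H(key) = 04 81, then zero-pad to 4 bytes: K' = 04 81 00 00.
K' ⊕ ipad = 32 b7 36 36.  K' ⊕ opad = 58 dd 5c 5c.
Inner input = (K'⊕ipad) ∥ m = 32 b7 36 36 ∥ 4b 83 b3.
Inner hash: sum = 50+183+54+54+75+131+179 = 726 → 02 d6.
Outer input = (K'⊕opad) ∥ inner = 58 dd 5c 5c ∥ 02 d6.
Outer hash (tag): sum = 88+221+92+92+2+214 = 709 → 02 c5.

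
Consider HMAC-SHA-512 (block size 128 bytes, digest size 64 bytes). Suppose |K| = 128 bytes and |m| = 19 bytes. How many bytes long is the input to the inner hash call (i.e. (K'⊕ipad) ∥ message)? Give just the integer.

147

Key is 128 ≤ 128 bytes, zero-padded: |K'| = 128.
Inner input = (K'⊕ipad) ∥ m → 128 + 19 = 147 bytes.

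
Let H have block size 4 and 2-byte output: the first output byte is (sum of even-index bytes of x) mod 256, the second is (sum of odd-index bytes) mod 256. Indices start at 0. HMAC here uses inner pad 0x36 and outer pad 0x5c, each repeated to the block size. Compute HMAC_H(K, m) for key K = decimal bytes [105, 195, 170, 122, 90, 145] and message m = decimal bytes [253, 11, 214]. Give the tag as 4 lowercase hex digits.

f127

Key decimal bytes [105, 195, 170, 122, 90, 145] = 69 c3 aa 7a 5a 91 is 6 bytes > B = 4, so hash it first: H(key) = 6d ce, then zero-pad to 4 bytes: K' = 6d ce 00 00.
K' ⊕ ipad = 5b f8 36 36.  K' ⊕ opad = 31 92 5c 5c.
Inner input = (K'⊕ipad) ∥ m = 5b f8 36 36 ∥ fd 0b d6.
Inner hash: even-index sum = 612 mod 256 = 100; odd-index sum = 313 mod 256 = 57 → 64 39.
Outer input = (K'⊕opad) ∥ inner = 31 92 5c 5c ∥ 64 39.
Outer hash (tag): even-index sum = 241 mod 256 = 241; odd-index sum = 295 mod 256 = 39 → f1 27.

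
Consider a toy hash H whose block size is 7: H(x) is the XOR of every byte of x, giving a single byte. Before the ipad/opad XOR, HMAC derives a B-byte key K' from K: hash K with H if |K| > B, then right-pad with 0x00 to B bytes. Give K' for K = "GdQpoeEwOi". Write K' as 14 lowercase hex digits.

1c000000000000

|K| = 10 > B = 7, so first hash the key.
H(K): XOR 47⊕64⊕51⊕70⊕6f⊕65⊕45⊕77⊕4f⊕69 = 1c.
Zero-pad H(K) = 1c to 7 bytes: K' = 1c 00 00 00 00 00 00.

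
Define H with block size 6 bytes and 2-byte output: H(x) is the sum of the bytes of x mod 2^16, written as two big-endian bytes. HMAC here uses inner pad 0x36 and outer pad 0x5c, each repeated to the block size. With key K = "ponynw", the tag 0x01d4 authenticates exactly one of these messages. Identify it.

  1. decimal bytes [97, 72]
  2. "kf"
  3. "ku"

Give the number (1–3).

3

Key "ponynw" = 70 6f 6e 79 6e 77 is exactly B = 6 bytes: K' = 70 6f 6e 79 6e 77.
K' ⊕ ipad = 46 59 58 4f 58 41; K' ⊕ opad = 2c 33 32 25 32 2b.
m1: inner = H(46 59 58 4f 58 41 61 48) = 02 88; tag = H(2c 33 32 25 32 2b 02 88) = 019d
m2: inner = H(46 59 58 4f 58 41 6b 66) = 02 b0; tag = H(2c 33 32 25 32 2b 02 b0) = 01c5
m3: inner = H(46 59 58 4f 58 41 6b 75) = 02 bf; tag = H(2c 33 32 25 32 2b 02 bf) = 01d4 ← matches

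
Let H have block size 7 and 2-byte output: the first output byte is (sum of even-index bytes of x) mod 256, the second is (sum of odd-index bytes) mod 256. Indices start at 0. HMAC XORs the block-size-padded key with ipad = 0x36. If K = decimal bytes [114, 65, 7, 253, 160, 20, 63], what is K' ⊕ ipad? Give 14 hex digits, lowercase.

Key decimal bytes [114, 65, 7, 253, 160, 20, 63] = 72 41 07 fd a0 14 3f is exactly B = 7 bytes: K' = 72 41 07 fd a0 14 3f.
XOR each byte with 0x36: 72⊕36=44, 41⊕36=77, 07⊕36=31, fd⊕36=cb, a0⊕36=96, 14⊕36=22, 3f⊕36=09.

447731cb962209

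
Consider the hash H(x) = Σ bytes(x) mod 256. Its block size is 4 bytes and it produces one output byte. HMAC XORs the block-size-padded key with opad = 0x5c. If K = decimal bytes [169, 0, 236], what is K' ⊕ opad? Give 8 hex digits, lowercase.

Key decimal bytes [169, 0, 236] = a9 00 ec is 3 bytes ≤ B = 4; zero-pad to 4 bytes: K' = a9 00 ec 00.
XOR each byte with 0x5c: a9⊕5c=f5, 00⊕5c=5c, ec⊕5c=b0, 00⊕5c=5c.

f55cb05c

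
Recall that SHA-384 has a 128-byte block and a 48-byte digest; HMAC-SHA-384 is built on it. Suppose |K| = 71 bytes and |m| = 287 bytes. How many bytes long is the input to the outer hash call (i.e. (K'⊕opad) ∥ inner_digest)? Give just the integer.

176

Key is 71 ≤ 128 bytes, zero-padded: |K'| = 128.
Outer input = (K'⊕opad) ∥ H(inner) → 128 + 48 = 176 bytes.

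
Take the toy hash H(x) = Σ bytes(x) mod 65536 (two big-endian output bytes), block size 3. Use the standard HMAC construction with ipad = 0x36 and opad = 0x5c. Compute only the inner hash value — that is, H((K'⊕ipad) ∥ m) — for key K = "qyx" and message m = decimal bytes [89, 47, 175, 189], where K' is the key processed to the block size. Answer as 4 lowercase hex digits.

Key "qyx" = 71 79 78 is exactly B = 3 bytes: K' = 71 79 78.
K' ⊕ ipad = 47 4f 4e.
Inner input = 47 4f 4e ∥ 59 2f af bd.
Inner hash: sum = 71+79+78+89+47+175+189 = 728 → 02 d8.

02d8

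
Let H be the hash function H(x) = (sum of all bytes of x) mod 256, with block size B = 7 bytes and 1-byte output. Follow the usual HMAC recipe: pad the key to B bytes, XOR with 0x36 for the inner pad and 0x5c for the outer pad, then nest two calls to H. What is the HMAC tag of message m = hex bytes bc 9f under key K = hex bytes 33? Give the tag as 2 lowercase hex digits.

Key hex bytes 33 is 1 byte ≤ B = 7; zero-pad to 7 bytes: K' = 33 00 00 00 00 00 00.
K' ⊕ ipad = 05 36 36 36 36 36 36.  K' ⊕ opad = 6f 5c 5c 5c 5c 5c 5c.
Inner input = (K'⊕ipad) ∥ m = 05 36 36 36 36 36 36 ∥ bc 9f.
Inner hash: sum = 5+54+54+54+54+54+54+188+159 = 676; mod 256 = 164 → a4.
Outer input = (K'⊕opad) ∥ inner = 6f 5c 5c 5c 5c 5c 5c ∥ a4.
Outer hash (tag): sum = 111+92+92+92+92+92+92+164 = 827; mod 256 = 59 → 3b.

3b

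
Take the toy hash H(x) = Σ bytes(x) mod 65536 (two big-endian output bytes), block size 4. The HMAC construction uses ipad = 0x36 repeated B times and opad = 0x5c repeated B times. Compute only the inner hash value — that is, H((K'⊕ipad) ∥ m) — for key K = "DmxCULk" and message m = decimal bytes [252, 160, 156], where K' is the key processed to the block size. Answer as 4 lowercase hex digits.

Key "DmxCULk" = 44 6d 78 43 55 4c 6b is 7 bytes > B = 4, so hash it first: H(key) = 02 78, then zero-pad to 4 bytes: K' = 02 78 00 00.
K' ⊕ ipad = 34 4e 36 36.
Inner input = 34 4e 36 36 ∥ fc a0 9c.
Inner hash: sum = 52+78+54+54+252+160+156 = 806 → 03 26.

0326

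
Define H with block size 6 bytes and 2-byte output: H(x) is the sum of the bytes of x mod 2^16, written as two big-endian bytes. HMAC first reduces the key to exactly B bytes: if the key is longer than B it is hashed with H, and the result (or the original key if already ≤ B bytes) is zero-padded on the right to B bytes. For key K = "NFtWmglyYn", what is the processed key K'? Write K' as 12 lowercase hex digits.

|K| = 10 > B = 6, so first hash the key.
H(K): sum = 78+70+116+87+109+103+108+121+89+110 = 991 → 03 df.
Zero-pad H(K) = 03 df to 6 bytes: K' = 03 df 00 00 00 00.

03df00000000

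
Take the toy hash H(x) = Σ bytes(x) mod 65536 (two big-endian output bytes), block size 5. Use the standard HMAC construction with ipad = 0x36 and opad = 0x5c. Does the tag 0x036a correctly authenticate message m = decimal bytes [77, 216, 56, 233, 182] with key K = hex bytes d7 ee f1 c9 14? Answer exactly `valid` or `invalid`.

valid

Key hex bytes d7 ee f1 c9 14 is exactly B = 5 bytes: K' = d7 ee f1 c9 14.
K' ⊕ ipad = e1 d8 c7 ff 22; K' ⊕ opad = 8b b2 ad 95 48.
Inner hash: sum = 225+216+199+255+34+77+216+56+233+182 = 1693 → 06 9d.
Outer hash (recomputed tag): sum = 139+178+173+149+72+6+157 = 874 → 03 6a.
Recomputed tag = 036a; claimed = 036a → match.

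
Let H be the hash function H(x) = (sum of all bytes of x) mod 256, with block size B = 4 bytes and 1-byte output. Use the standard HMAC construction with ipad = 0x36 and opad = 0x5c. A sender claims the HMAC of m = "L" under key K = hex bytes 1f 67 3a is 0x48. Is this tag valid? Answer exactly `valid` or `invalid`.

Key hex bytes 1f 67 3a is 3 bytes ≤ B = 4; zero-pad to 4 bytes: K' = 1f 67 3a 00.
K' ⊕ ipad = 29 51 0c 36; K' ⊕ opad = 43 3b 66 5c.
Inner hash: sum = 41+81+12+54+76 = 264; mod 256 = 8 → 08.
Outer hash (recomputed tag): sum = 67+59+102+92+8 = 328; mod 256 = 72 → 48.
Recomputed tag = 48; claimed = 48 → match.

valid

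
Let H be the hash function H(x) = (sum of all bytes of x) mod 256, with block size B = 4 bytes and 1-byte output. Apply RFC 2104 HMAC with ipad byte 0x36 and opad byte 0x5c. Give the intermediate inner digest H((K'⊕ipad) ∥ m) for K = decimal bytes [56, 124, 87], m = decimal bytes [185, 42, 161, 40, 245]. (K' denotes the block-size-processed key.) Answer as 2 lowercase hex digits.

Key decimal bytes [56, 124, 87] = 38 7c 57 is 3 bytes ≤ B = 4; zero-pad to 4 bytes: K' = 38 7c 57 00.
K' ⊕ ipad = 0e 4a 61 36.
Inner input = 0e 4a 61 36 ∥ b9 2a a1 28 f5.
Inner hash: sum = 14+74+97+54+185+42+161+40+245 = 912; mod 256 = 144 → 90.

90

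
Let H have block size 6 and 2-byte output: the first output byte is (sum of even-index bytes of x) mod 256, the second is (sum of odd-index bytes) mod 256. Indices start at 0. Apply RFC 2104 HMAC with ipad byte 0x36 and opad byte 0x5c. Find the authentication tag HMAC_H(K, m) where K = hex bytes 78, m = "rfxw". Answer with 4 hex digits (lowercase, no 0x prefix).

Key hex bytes 78 is 1 byte ≤ B = 6; zero-pad to 6 bytes: K' = 78 00 00 00 00 00.
K' ⊕ ipad = 4e 36 36 36 36 36.  K' ⊕ opad = 24 5c 5c 5c 5c 5c.
Inner input = (K'⊕ipad) ∥ m = 4e 36 36 36 36 36 ∥ 72 66 78 77.
Inner hash: even-index sum = 420 mod 256 = 164; odd-index sum = 383 mod 256 = 127 → a4 7f.
Outer input = (K'⊕opad) ∥ inner = 24 5c 5c 5c 5c 5c ∥ a4 7f.
Outer hash (tag): even-index sum = 384 mod 256 = 128; odd-index sum = 403 mod 256 = 147 → 80 93.

8093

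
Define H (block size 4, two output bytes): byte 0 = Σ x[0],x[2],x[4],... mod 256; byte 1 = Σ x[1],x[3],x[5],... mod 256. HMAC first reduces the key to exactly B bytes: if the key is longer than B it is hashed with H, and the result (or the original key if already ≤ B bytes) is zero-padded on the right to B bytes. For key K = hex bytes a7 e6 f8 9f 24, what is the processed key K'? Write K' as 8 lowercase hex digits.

|K| = 5 > B = 4, so first hash the key.
H(K): even-index sum = 451 mod 256 = 195; odd-index sum = 389 mod 256 = 133 → c3 85.
Zero-pad H(K) = c3 85 to 4 bytes: K' = c3 85 00 00.

c3850000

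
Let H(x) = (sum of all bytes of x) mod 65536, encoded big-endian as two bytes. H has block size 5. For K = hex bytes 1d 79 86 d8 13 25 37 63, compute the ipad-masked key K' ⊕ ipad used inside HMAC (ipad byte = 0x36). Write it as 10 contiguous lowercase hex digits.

34f0363636

Key hex bytes 1d 79 86 d8 13 25 37 63 is 8 bytes > B = 5, so hash it first: H(key) = 02 c6, then zero-pad to 5 bytes: K' = 02 c6 00 00 00.
XOR each byte with 0x36: 02⊕36=34, c6⊕36=f0, 00⊕36=36, 00⊕36=36, 00⊕36=36.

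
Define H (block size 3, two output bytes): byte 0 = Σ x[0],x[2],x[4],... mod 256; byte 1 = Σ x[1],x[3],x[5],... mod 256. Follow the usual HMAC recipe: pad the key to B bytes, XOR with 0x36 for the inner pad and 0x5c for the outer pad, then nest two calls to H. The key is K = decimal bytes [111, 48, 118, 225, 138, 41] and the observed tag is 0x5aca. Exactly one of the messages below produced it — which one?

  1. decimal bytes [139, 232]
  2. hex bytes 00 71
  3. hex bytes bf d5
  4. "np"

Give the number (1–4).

3

Key decimal bytes [111, 48, 118, 225, 138, 41] = 6f 30 76 e1 8a 29 is 6 bytes > B = 3, so hash it first: H(key) = 6f 3a, then zero-pad to 3 bytes: K' = 6f 3a 00.
K' ⊕ ipad = 59 0c 36; K' ⊕ opad = 33 66 5c.
m1: inner = H(59 0c 36 8b e8) = 77 97; tag = H(33 66 5c 77 97) = 26dd
m2: inner = H(59 0c 36 00 71) = 00 0c; tag = H(33 66 5c 00 0c) = 9b66
m3: inner = H(59 0c 36 bf d5) = 64 cb; tag = H(33 66 5c 64 cb) = 5aca ← matches
m4: inner = H(59 0c 36 6e 70) = ff 7a; tag = H(33 66 5c ff 7a) = 0965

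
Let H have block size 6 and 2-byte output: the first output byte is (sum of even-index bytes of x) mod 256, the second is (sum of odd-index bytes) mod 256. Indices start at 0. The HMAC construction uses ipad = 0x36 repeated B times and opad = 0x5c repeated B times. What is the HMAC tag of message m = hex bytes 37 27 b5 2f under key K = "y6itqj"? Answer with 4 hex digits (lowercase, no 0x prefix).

68bc

Key "y6itqj" = 79 36 69 74 71 6a is exactly B = 6 bytes: K' = 79 36 69 74 71 6a.
K' ⊕ ipad = 4f 00 5f 42 47 5c.  K' ⊕ opad = 25 6a 35 28 2d 36.
Inner input = (K'⊕ipad) ∥ m = 4f 00 5f 42 47 5c ∥ 37 27 b5 2f.
Inner hash: even-index sum = 481 mod 256 = 225; odd-index sum = 244 mod 256 = 244 → e1 f4.
Outer input = (K'⊕opad) ∥ inner = 25 6a 35 28 2d 36 ∥ e1 f4.
Outer hash (tag): even-index sum = 360 mod 256 = 104; odd-index sum = 444 mod 256 = 188 → 68 bc.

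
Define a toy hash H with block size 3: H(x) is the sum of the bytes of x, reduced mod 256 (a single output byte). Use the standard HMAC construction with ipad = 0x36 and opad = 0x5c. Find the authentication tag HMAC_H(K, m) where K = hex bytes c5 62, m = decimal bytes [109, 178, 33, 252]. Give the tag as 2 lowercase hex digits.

ec

Key hex bytes c5 62 is 2 bytes ≤ B = 3; zero-pad to 3 bytes: K' = c5 62 00.
K' ⊕ ipad = f3 54 36.  K' ⊕ opad = 99 3e 5c.
Inner input = (K'⊕ipad) ∥ m = f3 54 36 ∥ 6d b2 21 fc.
Inner hash: sum = 243+84+54+109+178+33+252 = 953; mod 256 = 185 → b9.
Outer input = (K'⊕opad) ∥ inner = 99 3e 5c ∥ b9.
Outer hash (tag): sum = 153+62+92+185 = 492; mod 256 = 236 → ec.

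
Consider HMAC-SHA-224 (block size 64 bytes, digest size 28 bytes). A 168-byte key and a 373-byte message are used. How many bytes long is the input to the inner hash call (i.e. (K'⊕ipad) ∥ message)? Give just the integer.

437

Key is 168 > 64 bytes, so it is hashed to 28 bytes then zero-padded to 64: |K'| = 64.
Inner input = (K'⊕ipad) ∥ m → 64 + 373 = 437 bytes.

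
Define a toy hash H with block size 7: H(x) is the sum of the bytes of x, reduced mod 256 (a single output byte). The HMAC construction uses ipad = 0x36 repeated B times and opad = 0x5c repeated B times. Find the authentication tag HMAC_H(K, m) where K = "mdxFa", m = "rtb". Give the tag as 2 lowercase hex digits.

12

Key "mdxFa" = 6d 64 78 46 61 is 5 bytes ≤ B = 7; zero-pad to 7 bytes: K' = 6d 64 78 46 61 00 00.
K' ⊕ ipad = 5b 52 4e 70 57 36 36.  K' ⊕ opad = 31 38 24 1a 3d 5c 5c.
Inner input = (K'⊕ipad) ∥ m = 5b 52 4e 70 57 36 36 ∥ 72 74 62.
Inner hash: sum = 91+82+78+112+87+54+54+114+116+98 = 886; mod 256 = 118 → 76.
Outer input = (K'⊕opad) ∥ inner = 31 38 24 1a 3d 5c 5c ∥ 76.
Outer hash (tag): sum = 49+56+36+26+61+92+92+118 = 530; mod 256 = 18 → 12.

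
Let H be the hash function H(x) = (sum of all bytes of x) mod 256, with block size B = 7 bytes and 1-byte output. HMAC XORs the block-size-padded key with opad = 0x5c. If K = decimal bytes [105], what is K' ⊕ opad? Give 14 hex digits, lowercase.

Key decimal bytes [105] = 69 is 1 byte ≤ B = 7; zero-pad to 7 bytes: K' = 69 00 00 00 00 00 00.
XOR each byte with 0x5c: 69⊕5c=35, 00⊕5c=5c, 00⊕5c=5c, 00⊕5c=5c, 00⊕5c=5c, 00⊕5c=5c, 00⊕5c=5c.

355c5c5c5c5c5c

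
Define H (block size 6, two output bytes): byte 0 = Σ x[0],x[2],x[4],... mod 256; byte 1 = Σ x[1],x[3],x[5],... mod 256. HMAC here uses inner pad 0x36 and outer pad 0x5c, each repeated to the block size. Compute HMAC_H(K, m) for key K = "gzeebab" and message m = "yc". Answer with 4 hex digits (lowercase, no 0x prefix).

0f19

Key "gzeebab" = 67 7a 65 65 62 61 62 is 7 bytes > B = 6, so hash it first: H(key) = 90 40, then zero-pad to 6 bytes: K' = 90 40 00 00 00 00.
K' ⊕ ipad = a6 76 36 36 36 36.  K' ⊕ opad = cc 1c 5c 5c 5c 5c.
Inner input = (K'⊕ipad) ∥ m = a6 76 36 36 36 36 ∥ 79 63.
Inner hash: even-index sum = 395 mod 256 = 139; odd-index sum = 325 mod 256 = 69 → 8b 45.
Outer input = (K'⊕opad) ∥ inner = cc 1c 5c 5c 5c 5c ∥ 8b 45.
Outer hash (tag): even-index sum = 527 mod 256 = 15; odd-index sum = 281 mod 256 = 25 → 0f 19.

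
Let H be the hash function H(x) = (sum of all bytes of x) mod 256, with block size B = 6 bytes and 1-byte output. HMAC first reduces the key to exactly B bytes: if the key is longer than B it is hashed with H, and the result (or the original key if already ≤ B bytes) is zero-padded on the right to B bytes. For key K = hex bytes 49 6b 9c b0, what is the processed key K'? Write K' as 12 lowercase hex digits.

Key hex bytes 49 6b 9c b0 is 4 bytes ≤ B = 6; zero-pad to 6 bytes: K' = 49 6b 9c b0 00 00.

496b9cb00000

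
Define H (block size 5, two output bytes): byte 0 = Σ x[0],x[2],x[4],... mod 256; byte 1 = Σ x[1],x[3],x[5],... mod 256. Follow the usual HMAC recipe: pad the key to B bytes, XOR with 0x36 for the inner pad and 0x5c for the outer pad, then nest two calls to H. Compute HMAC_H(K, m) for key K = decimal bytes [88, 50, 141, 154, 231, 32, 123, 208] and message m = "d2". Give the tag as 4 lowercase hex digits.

f74b

Key decimal bytes [88, 50, 141, 154, 231, 32, 123, 208] = 58 32 8d 9a e7 20 7b d0 is 8 bytes > B = 5, so hash it first: H(key) = 47 bc, then zero-pad to 5 bytes: K' = 47 bc 00 00 00.
K' ⊕ ipad = 71 8a 36 36 36.  K' ⊕ opad = 1b e0 5c 5c 5c.
Inner input = (K'⊕ipad) ∥ m = 71 8a 36 36 36 ∥ 64 32.
Inner hash: even-index sum = 271 mod 256 = 15; odd-index sum = 292 mod 256 = 36 → 0f 24.
Outer input = (K'⊕opad) ∥ inner = 1b e0 5c 5c 5c ∥ 0f 24.
Outer hash (tag): even-index sum = 247 mod 256 = 247; odd-index sum = 331 mod 256 = 75 → f7 4b.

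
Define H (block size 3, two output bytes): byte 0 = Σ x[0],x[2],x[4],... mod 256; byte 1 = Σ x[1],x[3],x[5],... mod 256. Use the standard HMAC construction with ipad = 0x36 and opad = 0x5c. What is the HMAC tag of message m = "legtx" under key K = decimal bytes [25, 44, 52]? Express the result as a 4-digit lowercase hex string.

Key decimal bytes [25, 44, 52] = 19 2c 34 is exactly B = 3 bytes: K' = 19 2c 34.
K' ⊕ ipad = 2f 1a 02.  K' ⊕ opad = 45 70 68.
Inner input = (K'⊕ipad) ∥ m = 2f 1a 02 ∥ 6c 65 67 74 78.
Inner hash: even-index sum = 266 mod 256 = 10; odd-index sum = 357 mod 256 = 101 → 0a 65.
Outer input = (K'⊕opad) ∥ inner = 45 70 68 ∥ 0a 65.
Outer hash (tag): even-index sum = 274 mod 256 = 18; odd-index sum = 122 mod 256 = 122 → 12 7a.

127a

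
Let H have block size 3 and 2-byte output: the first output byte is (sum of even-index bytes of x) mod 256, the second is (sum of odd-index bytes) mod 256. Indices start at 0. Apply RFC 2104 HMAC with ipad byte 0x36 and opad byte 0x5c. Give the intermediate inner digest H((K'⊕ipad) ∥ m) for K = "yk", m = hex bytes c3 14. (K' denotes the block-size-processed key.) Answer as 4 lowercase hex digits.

9920

Key "yk" = 79 6b is 2 bytes ≤ B = 3; zero-pad to 3 bytes: K' = 79 6b 00.
K' ⊕ ipad = 4f 5d 36.
Inner input = 4f 5d 36 ∥ c3 14.
Inner hash: even-index sum = 153 mod 256 = 153; odd-index sum = 288 mod 256 = 32 → 99 20.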